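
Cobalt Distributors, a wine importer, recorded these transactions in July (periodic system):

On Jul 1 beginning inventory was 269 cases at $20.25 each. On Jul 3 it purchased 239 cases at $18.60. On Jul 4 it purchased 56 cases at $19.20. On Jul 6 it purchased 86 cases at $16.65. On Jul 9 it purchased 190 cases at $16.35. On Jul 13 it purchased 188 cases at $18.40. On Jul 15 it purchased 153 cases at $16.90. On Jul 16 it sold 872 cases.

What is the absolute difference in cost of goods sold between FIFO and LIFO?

FIFO COGS: 269 @ $20.25 + 239 @ $18.60 + 56 @ $19.20 + 86 @ $16.65 + 190 @ $16.35 + 32 @ $18.40 = $16,095.05
LIFO COGS: 153 @ $16.90 + 188 @ $18.40 + 190 @ $16.35 + 86 @ $16.65 + 56 @ $19.20 + 199 @ $18.60 = $15,359.90
Difference = |$16,095.05 − $15,359.90| = $735.15

$735.15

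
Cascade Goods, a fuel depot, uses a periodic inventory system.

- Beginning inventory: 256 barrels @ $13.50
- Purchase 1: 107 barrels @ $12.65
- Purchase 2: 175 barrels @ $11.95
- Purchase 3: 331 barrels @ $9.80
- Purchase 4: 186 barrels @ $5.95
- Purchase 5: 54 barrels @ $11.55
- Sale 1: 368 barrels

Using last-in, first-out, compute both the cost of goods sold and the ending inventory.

Sale 1 (368) [LIFO — newest first]: 54 @ $11.55 + 186 @ $5.95 + 128 @ $9.80 = $2,984.80
Ending inventory: 256 @ $13.50 + 107 @ $12.65 + 175 @ $11.95 + 203 @ $9.80 = $8,890.20

COGS = $2,984.80; ending inventory = $8,890.20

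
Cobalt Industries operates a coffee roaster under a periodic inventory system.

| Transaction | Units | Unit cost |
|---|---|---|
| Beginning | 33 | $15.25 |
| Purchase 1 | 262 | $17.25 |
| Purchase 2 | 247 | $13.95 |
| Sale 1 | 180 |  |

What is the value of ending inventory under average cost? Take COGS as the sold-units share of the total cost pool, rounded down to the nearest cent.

Ending inventory = $5,656.02

Sale 1, sell 180: 180/542 × $8,468.40 → $2,812.38
Ending inventory (cost pool remaining) = $5,656.02
Check: goods available $8,468.40 = COGS $2,812.38 + ending $5,656.02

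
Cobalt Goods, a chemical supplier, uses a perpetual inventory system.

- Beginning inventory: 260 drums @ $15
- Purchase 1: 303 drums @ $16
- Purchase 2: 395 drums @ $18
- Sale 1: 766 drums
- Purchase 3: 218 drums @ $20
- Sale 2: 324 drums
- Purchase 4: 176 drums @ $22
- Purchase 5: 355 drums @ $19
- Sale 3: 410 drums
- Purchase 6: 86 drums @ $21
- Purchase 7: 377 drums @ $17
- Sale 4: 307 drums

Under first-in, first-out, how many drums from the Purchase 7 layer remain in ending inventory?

Sale 1 (766) [FIFO — oldest first]: 260 @ $15 + 303 @ $16 + 203 @ $18 = $12,402
Sale 2 (324) [FIFO — oldest first]: 192 @ $18 + 132 @ $20 = $6,096
Sale 3 (410) [FIFO — oldest first]: 86 @ $20 + 176 @ $22 + 148 @ $19 = $8,404
Sale 4 (307) [FIFO — oldest first]: 207 @ $19 + 86 @ $21 + 14 @ $17 = $5,977
Total COGS = $12,402 + $6,096 + $8,404 + $5,977 = $32,879
Ending inventory: 363 @ $17 = $6,171

363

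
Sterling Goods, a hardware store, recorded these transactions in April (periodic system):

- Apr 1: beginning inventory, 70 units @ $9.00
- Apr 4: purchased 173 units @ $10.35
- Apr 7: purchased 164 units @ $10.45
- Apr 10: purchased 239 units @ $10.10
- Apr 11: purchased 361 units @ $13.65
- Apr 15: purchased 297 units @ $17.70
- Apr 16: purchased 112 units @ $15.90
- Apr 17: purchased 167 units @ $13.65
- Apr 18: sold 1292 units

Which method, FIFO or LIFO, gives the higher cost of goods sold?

FIFO COGS: 70 @ $9.00 + 173 @ $10.35 + 164 @ $10.45 + 239 @ $10.10 + 361 @ $13.65 + 285 @ $17.70 = $16,520.40
LIFO COGS: 167 @ $13.65 + 112 @ $15.90 + 297 @ $17.70 + 361 @ $13.65 + 239 @ $10.10 + 116 @ $10.45 = $17,871.00

LIFO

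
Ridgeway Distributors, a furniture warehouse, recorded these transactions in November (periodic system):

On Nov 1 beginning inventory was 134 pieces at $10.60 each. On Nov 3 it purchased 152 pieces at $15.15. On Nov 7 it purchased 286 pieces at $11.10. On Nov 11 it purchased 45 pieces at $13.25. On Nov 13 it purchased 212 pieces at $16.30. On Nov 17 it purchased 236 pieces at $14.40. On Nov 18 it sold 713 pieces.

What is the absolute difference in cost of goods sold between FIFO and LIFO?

FIFO COGS: 134 @ $10.60 + 152 @ $15.15 + 286 @ $11.10 + 45 @ $13.25 + 96 @ $16.30 = $9,058.85
LIFO COGS: 236 @ $14.40 + 212 @ $16.30 + 45 @ $13.25 + 220 @ $11.10 = $9,892.25
Difference = |$9,058.85 − $9,892.25| = $833.40

$833.40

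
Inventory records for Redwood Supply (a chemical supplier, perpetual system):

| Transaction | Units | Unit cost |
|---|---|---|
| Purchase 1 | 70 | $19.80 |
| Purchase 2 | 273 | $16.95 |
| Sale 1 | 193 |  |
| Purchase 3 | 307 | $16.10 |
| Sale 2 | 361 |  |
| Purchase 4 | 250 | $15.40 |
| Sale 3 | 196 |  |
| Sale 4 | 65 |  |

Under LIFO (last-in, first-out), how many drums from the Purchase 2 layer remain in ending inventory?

Sale 1 (193) [LIFO — newest first]: 193 @ $16.95 = $3,271.35
Sale 2 (361) [LIFO — newest first]: 307 @ $16.10 + 54 @ $16.95 = $5,858.00
Sale 3 (196) [LIFO — newest first]: 196 @ $15.40 = $3,018.40
Sale 4 (65) [LIFO — newest first]: 54 @ $15.40 + 11 @ $16.95 = $1,018.05
Total COGS = $3,271.35 + $5,858.00 + $3,018.40 + $1,018.05 = $13,165.80
Ending inventory: 70 @ $19.80 + 15 @ $16.95 = $1,640.25
Check: goods available $14,806.05 = COGS $13,165.80 + ending $1,640.25

15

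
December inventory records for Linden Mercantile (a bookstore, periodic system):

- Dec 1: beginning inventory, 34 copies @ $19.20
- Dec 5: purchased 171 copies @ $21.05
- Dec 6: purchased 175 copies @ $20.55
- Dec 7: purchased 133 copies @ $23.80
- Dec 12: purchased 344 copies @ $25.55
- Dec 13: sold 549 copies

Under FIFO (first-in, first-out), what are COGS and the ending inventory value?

Dec 13, 549 sold [FIFO — oldest first]: 34 @ $19.20 + 171 @ $21.05 + 175 @ $20.55 + 133 @ $23.80 + 36 @ $25.55 = $11,933.80
Ending inventory: 308 @ $25.55 = $7,869.40

COGS = $11,933.80; ending inventory = $7,869.40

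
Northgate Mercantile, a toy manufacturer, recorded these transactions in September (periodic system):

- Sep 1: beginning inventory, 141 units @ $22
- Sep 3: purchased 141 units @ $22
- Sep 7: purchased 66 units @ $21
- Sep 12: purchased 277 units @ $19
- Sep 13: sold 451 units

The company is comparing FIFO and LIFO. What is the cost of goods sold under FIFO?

FIFO COGS: 141 @ $22 + 141 @ $22 + 66 @ $21 + 103 @ $19 = $9,547
LIFO COGS: 277 @ $19 + 66 @ $21 + 108 @ $22 = $9,025

COGS = $9,547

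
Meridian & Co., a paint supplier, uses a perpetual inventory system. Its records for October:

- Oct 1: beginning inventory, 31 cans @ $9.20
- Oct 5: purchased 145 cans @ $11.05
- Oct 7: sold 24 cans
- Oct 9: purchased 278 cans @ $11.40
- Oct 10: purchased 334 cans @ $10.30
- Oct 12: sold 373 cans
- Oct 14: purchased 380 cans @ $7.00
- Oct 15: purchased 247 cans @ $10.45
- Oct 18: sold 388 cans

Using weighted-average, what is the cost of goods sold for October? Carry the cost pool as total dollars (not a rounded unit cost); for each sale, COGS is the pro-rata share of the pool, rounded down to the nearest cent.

COGS = $7,884.84

After Oct 1: 31 on hand, pool $285.20 (≈ $9.2000 each)
After Oct 5: 176 on hand, pool $1,887.45 (≈ $10.7241 each)
Oct 7, sell 24: 24/176 × $1,887.45 → $257.37
After Oct 9: 430 on hand, pool $4,799.28 (≈ $11.1611 each)
After Oct 10: 764 on hand, pool $8,239.48 (≈ $10.7847 each)
Oct 12, sell 373: 373/764 × $8,239.48 → $4,022.67
After Oct 14: 771 on hand, pool $6,876.81 (≈ $8.9193 each)
After Oct 15: 1018 on hand, pool $9,457.96 (≈ $9.2907 each)
Oct 18, sell 388: 388/1018 × $9,457.96 → $3,604.80
Total COGS = $257.37 + $4,022.67 + $3,604.80 = $7,884.84
Ending inventory (cost pool remaining) = $5,853.16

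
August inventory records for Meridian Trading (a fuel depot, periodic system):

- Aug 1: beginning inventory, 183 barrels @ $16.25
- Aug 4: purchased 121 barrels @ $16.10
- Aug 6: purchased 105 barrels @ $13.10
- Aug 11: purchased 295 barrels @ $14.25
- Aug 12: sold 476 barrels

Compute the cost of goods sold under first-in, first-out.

COGS = $7,252.10

Aug 12, 476 sold [FIFO — oldest first]: 183 @ $16.25 + 121 @ $16.10 + 105 @ $13.10 + 67 @ $14.25 = $7,252.10
Ending inventory: 228 @ $14.25 = $3,249.00
Check: goods available $10,501.10 = COGS $7,252.10 + ending $3,249.00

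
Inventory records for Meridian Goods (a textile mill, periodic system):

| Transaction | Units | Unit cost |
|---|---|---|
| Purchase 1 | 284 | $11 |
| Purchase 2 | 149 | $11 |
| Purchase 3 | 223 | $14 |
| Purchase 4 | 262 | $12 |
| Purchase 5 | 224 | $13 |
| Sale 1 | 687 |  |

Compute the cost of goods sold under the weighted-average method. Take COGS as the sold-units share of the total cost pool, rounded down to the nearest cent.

Sale 1, sell 687: 687/1142 × $13,941.00 → $8,386.57
Ending inventory (cost pool remaining) = $5,554.43
Check: goods available $13,941.00 = COGS $8,386.57 + ending $5,554.43

COGS = $8,386.57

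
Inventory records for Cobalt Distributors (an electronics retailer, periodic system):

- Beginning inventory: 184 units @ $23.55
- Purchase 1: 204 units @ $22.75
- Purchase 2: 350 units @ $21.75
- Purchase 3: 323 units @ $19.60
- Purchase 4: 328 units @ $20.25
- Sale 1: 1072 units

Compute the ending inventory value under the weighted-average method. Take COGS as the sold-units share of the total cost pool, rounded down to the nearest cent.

Sale 1, sell 1072: 1072/1389 × $29,559.50 → $22,813.37
Ending inventory (cost pool remaining) = $6,746.13
Check: goods available $29,559.50 = COGS $22,813.37 + ending $6,746.13

Ending inventory = $6,746.13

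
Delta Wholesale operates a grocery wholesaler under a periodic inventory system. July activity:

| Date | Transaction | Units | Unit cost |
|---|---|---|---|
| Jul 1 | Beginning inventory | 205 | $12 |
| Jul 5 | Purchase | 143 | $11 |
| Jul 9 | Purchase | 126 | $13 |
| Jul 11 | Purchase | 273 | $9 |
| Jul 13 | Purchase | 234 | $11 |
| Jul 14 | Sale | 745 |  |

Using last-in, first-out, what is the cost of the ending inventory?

Jul 14, 745 sold [LIFO — newest first]: 234 @ $11 + 273 @ $9 + 126 @ $13 + 112 @ $11 = $7,901
Ending inventory: 205 @ $12 + 31 @ $11 = $2,801

Ending inventory = $2,801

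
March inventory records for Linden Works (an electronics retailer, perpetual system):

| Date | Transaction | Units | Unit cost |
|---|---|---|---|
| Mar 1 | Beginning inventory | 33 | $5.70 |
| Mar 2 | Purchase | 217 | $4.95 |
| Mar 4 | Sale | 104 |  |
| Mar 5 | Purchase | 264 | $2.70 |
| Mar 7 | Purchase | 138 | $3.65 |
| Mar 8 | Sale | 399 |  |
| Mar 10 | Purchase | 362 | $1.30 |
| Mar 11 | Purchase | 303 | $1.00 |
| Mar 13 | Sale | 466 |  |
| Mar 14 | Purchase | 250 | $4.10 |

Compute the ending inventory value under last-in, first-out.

Ending inventory = $2,039.25

Mar 4, 104 sold [LIFO — newest first]: 104 @ $4.95 = $514.80
Mar 8, 399 sold [LIFO — newest first]: 138 @ $3.65 + 261 @ $2.70 = $1,208.40
Mar 13, 466 sold [LIFO — newest first]: 303 @ $1.00 + 163 @ $1.30 = $514.90
Total COGS = $514.80 + $1,208.40 + $514.90 = $2,238.10
Ending inventory: 33 @ $5.70 + 113 @ $4.95 + 3 @ $2.70 + 199 @ $1.30 + 250 @ $4.10 = $2,039.25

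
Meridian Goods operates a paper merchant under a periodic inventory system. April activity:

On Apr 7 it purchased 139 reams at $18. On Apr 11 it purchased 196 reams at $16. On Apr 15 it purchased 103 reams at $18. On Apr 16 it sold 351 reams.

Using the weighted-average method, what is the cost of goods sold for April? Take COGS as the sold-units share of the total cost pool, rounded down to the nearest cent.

COGS = $6,003.86

Apr 16, sell 351: 351/438 × $7,492.00 → $6,003.86
Ending inventory (cost pool remaining) = $1,488.14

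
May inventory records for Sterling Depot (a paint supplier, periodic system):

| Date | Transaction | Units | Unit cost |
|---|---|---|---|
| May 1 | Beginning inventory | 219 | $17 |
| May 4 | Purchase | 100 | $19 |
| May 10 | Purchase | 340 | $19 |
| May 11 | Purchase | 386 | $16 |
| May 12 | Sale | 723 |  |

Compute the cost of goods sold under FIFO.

COGS = $13,107

May 12, 723 sold [FIFO — oldest first]: 219 @ $17 + 100 @ $19 + 340 @ $19 + 64 @ $16 = $13,107
Ending inventory: 322 @ $16 = $5,152
Check: goods available $18,259 = COGS $13,107 + ending $5,152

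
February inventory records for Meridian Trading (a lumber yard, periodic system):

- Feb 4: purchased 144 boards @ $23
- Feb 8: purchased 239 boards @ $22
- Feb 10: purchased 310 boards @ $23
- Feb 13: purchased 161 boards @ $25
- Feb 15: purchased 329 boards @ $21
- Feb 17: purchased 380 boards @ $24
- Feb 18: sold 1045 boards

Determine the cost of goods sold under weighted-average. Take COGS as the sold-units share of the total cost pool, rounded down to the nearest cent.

Feb 18, sell 1045: 1045/1563 × $35,754.00 → $23,904.62
Ending inventory (cost pool remaining) = $11,849.38
Check: goods available $35,754.00 = COGS $23,904.62 + ending $11,849.38

COGS = $23,904.62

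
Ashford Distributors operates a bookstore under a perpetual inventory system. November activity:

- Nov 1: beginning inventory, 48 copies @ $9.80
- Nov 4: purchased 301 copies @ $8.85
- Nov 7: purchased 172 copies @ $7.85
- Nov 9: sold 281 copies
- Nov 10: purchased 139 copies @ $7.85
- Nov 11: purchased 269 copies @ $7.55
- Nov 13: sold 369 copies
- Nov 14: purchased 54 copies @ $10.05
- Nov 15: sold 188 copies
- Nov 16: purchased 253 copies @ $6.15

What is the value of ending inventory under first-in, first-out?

Nov 9, 281 sold [FIFO — oldest first]: 48 @ $9.80 + 233 @ $8.85 = $2,532.45
Nov 13, 369 sold [FIFO — oldest first]: 68 @ $8.85 + 172 @ $7.85 + 129 @ $7.85 = $2,964.65
Nov 15, 188 sold [FIFO — oldest first]: 10 @ $7.85 + 178 @ $7.55 = $1,422.40
Total COGS = $2,532.45 + $2,964.65 + $1,422.40 = $6,919.50
Ending inventory: 91 @ $7.55 + 54 @ $10.05 + 253 @ $6.15 = $2,785.70
Check: goods available $9,705.20 = COGS $6,919.50 + ending $2,785.70

Ending inventory = $2,785.70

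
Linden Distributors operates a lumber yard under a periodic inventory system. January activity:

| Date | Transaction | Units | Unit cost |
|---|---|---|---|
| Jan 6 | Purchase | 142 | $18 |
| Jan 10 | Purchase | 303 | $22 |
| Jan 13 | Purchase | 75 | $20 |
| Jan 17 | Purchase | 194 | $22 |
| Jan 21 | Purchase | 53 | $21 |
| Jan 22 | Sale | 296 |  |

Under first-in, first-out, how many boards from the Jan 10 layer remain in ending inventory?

149

Jan 22, 296 sold [FIFO — oldest first]: 142 @ $18 + 154 @ $22 = $5,944
Ending inventory: 149 @ $22 + 75 @ $20 + 194 @ $22 + 53 @ $21 = $10,159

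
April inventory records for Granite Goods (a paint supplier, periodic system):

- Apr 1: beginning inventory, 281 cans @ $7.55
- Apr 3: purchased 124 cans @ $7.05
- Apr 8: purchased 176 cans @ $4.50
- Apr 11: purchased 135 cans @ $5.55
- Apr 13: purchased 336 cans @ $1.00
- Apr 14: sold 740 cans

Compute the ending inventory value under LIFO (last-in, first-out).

Ending inventory = $2,340.10

Apr 14, 740 sold [LIFO — newest first]: 336 @ $1.00 + 135 @ $5.55 + 176 @ $4.50 + 93 @ $7.05 = $2,532.90
Ending inventory: 281 @ $7.55 + 31 @ $7.05 = $2,340.10
Check: goods available $4,873.00 = COGS $2,532.90 + ending $2,340.10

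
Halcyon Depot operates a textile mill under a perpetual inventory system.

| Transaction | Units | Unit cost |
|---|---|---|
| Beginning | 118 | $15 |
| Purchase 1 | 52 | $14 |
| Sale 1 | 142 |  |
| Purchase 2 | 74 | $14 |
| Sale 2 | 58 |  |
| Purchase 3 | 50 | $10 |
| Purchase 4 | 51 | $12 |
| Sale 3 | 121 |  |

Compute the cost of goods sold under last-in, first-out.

Sale 1 (142) [LIFO — newest first]: 52 @ $14 + 90 @ $15 = $2,078
Sale 2 (58) [LIFO — newest first]: 58 @ $14 = $812
Sale 3 (121) [LIFO — newest first]: 51 @ $12 + 50 @ $10 + 16 @ $14 + 4 @ $15 = $1,396
Total COGS = $2,078 + $812 + $1,396 = $4,286
Ending inventory: 24 @ $15 = $360
Check: goods available $4,646 = COGS $4,286 + ending $360

COGS = $4,286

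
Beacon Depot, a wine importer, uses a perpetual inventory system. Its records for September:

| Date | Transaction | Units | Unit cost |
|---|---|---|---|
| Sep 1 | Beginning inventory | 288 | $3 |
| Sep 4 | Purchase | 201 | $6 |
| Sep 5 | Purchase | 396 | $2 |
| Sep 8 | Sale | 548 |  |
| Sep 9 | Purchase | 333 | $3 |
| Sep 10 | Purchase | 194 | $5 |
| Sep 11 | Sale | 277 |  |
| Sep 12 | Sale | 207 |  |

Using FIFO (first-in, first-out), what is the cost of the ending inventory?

Ending inventory = $1,528

Sep 8, 548 sold [FIFO — oldest first]: 288 @ $3 + 201 @ $6 + 59 @ $2 = $2,188
Sep 11, 277 sold [FIFO — oldest first]: 277 @ $2 = $554
Sep 12, 207 sold [FIFO — oldest first]: 60 @ $2 + 147 @ $3 = $561
Total COGS = $2,188 + $554 + $561 = $3,303
Ending inventory: 186 @ $3 + 194 @ $5 = $1,528
Check: goods available $4,831 = COGS $3,303 + ending $1,528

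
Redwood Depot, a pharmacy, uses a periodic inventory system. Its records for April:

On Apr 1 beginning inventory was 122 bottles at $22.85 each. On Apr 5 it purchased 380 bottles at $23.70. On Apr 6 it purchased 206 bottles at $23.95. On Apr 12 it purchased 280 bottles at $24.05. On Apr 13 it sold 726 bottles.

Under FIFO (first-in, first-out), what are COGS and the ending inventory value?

COGS = $17,160.30; ending inventory = $6,301.10

Apr 13, 726 sold [FIFO — oldest first]: 122 @ $22.85 + 380 @ $23.70 + 206 @ $23.95 + 18 @ $24.05 = $17,160.30
Ending inventory: 262 @ $24.05 = $6,301.10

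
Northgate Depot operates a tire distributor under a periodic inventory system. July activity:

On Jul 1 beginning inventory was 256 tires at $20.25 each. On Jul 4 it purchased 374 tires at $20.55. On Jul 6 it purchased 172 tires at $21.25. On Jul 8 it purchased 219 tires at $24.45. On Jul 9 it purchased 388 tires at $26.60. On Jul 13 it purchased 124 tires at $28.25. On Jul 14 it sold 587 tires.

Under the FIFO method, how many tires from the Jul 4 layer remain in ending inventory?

Jul 14, 587 sold [FIFO — oldest first]: 256 @ $20.25 + 331 @ $20.55 = $11,986.05
Ending inventory: 43 @ $20.55 + 172 @ $21.25 + 219 @ $24.45 + 388 @ $26.60 + 124 @ $28.25 = $23,717.00

43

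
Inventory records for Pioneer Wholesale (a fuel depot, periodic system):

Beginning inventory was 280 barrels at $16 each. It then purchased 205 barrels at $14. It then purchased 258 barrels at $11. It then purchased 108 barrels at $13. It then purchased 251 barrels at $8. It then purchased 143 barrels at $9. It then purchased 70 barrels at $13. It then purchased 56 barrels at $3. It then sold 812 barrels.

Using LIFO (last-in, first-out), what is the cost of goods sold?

COGS = $7,801

Sale 1 (812) [LIFO — newest first]: 56 @ $3 + 70 @ $13 + 143 @ $9 + 251 @ $8 + 108 @ $13 + 184 @ $11 = $7,801
Ending inventory: 280 @ $16 + 205 @ $14 + 74 @ $11 = $8,164
Check: goods available $15,965 = COGS $7,801 + ending $8,164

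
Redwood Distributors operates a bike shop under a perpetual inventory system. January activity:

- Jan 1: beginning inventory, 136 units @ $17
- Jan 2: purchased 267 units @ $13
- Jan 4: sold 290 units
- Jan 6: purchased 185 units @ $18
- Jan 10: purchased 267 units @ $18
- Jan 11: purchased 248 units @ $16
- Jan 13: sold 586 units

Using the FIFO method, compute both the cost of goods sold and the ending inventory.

Jan 4, 290 sold [FIFO — oldest first]: 136 @ $17 + 154 @ $13 = $4,314
Jan 13, 586 sold [FIFO — oldest first]: 113 @ $13 + 185 @ $18 + 267 @ $18 + 21 @ $16 = $9,941
Total COGS = $4,314 + $9,941 = $14,255
Ending inventory: 227 @ $16 = $3,632
Check: goods available $17,887 = COGS $14,255 + ending $3,632

COGS = $14,255; ending inventory = $3,632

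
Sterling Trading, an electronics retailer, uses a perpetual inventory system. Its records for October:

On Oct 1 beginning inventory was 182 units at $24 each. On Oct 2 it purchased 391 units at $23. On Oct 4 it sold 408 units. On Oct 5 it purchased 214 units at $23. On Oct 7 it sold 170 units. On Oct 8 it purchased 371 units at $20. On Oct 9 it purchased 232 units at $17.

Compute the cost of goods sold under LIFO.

COGS = $13,311

Oct 4, 408 sold [LIFO — newest first]: 391 @ $23 + 17 @ $24 = $9,401
Oct 7, 170 sold [LIFO — newest first]: 170 @ $23 = $3,910
Total COGS = $9,401 + $3,910 = $13,311
Ending inventory: 165 @ $24 + 44 @ $23 + 371 @ $20 + 232 @ $17 = $16,336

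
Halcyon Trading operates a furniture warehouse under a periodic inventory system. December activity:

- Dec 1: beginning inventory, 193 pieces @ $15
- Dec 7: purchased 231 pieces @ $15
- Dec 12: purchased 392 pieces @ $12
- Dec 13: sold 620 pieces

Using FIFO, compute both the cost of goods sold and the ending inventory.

COGS = $8,712; ending inventory = $2,352

Dec 13, 620 sold [FIFO — oldest first]: 193 @ $15 + 231 @ $15 + 196 @ $12 = $8,712
Ending inventory: 196 @ $12 = $2,352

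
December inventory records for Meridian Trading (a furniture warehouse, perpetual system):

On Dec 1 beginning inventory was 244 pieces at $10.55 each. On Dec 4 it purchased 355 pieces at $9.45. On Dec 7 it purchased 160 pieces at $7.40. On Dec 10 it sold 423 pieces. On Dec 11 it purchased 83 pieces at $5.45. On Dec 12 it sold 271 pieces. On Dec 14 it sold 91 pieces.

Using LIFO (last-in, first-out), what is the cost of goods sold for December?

COGS = $6,963.95

Dec 10, 423 sold [LIFO — newest first]: 160 @ $7.40 + 263 @ $9.45 = $3,669.35
Dec 12, 271 sold [LIFO — newest first]: 83 @ $5.45 + 92 @ $9.45 + 96 @ $10.55 = $2,334.55
Dec 14, 91 sold [LIFO — newest first]: 91 @ $10.55 = $960.05
Total COGS = $3,669.35 + $2,334.55 + $960.05 = $6,963.95
Ending inventory: 57 @ $10.55 = $601.35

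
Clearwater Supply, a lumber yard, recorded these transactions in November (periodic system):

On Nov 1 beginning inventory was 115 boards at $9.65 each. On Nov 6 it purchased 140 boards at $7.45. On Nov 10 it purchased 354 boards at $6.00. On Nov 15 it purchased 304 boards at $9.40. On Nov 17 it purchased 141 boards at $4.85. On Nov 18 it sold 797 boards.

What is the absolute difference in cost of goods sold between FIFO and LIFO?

FIFO COGS: 115 @ $9.65 + 140 @ $7.45 + 354 @ $6.00 + 188 @ $9.40 = $6,043.95
LIFO COGS: 141 @ $4.85 + 304 @ $9.40 + 352 @ $6.00 = $5,653.45
Difference = |$6,043.95 − $5,653.45| = $390.50

$390.50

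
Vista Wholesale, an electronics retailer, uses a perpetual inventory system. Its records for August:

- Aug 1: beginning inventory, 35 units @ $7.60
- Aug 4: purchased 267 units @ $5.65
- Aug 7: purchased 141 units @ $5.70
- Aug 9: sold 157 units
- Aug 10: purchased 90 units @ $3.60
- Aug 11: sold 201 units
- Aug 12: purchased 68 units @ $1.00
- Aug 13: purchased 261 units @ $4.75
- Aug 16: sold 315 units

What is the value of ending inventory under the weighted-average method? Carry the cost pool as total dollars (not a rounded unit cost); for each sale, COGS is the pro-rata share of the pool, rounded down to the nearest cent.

After Aug 1: 35 on hand, pool $266.00 (≈ $7.6000 each)
After Aug 4: 302 on hand, pool $1,774.55 (≈ $5.8760 each)
After Aug 7: 443 on hand, pool $2,578.25 (≈ $5.8200 each)
Aug 9, sell 157: 157/443 × $2,578.25 → $913.73
After Aug 10: 376 on hand, pool $1,988.52 (≈ $5.2886 each)
Aug 11, sell 201: 201/376 × $1,988.52 → $1,063.01
After Aug 12: 243 on hand, pool $993.51 (≈ $4.0885 each)
After Aug 13: 504 on hand, pool $2,233.26 (≈ $4.4311 each)
Aug 16, sell 315: 315/504 × $2,233.26 → $1,395.78
Total COGS = $913.73 + $1,063.01 + $1,395.78 = $3,372.52
Ending inventory (cost pool remaining) = $837.48
Check: goods available $4,210.00 = COGS $3,372.52 + ending $837.48

Ending inventory = $837.48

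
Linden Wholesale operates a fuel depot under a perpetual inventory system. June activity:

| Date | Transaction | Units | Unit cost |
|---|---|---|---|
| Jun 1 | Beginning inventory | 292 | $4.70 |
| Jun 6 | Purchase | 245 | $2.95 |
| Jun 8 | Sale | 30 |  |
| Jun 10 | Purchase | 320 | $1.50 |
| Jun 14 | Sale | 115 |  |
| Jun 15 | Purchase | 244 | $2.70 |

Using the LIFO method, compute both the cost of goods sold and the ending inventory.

Jun 8, 30 sold [LIFO — newest first]: 30 @ $2.95 = $88.50
Jun 14, 115 sold [LIFO — newest first]: 115 @ $1.50 = $172.50
Total COGS = $88.50 + $172.50 = $261.00
Ending inventory: 292 @ $4.70 + 215 @ $2.95 + 205 @ $1.50 + 244 @ $2.70 = $2,972.95

COGS = $261.00; ending inventory = $2,972.95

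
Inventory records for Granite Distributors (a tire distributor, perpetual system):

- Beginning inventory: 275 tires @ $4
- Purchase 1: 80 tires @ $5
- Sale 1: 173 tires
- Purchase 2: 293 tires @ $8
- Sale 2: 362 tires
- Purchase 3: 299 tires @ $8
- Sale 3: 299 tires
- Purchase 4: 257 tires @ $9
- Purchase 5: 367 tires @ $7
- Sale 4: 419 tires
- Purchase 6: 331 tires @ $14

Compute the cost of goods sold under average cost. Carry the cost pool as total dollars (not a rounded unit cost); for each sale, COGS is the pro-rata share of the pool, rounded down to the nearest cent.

COGS = $8,640.80

After Beginning: 275 on hand, pool $1,100.00 (≈ $4.0000 each)
After Purchase 1: 355 on hand, pool $1,500.00 (≈ $4.2254 each)
Sale 1, sell 173: 173/355 × $1,500.00 → $730.98
After Purchase 2: 475 on hand, pool $3,113.02 (≈ $6.5537 each)
Sale 2, sell 362: 362/475 × $3,113.02 → $2,372.44
After Purchase 3: 412 on hand, pool $3,132.58 (≈ $7.6033 each)
Sale 3, sell 299: 299/412 × $3,132.58 → $2,273.40
After Purchase 4: 370 on hand, pool $3,172.18 (≈ $8.5735 each)
After Purchase 5: 737 on hand, pool $5,741.18 (≈ $7.7899 each)
Sale 4, sell 419: 419/737 × $5,741.18 → $3,263.98
After Purchase 6: 649 on hand, pool $7,111.20 (≈ $10.9572 each)
Total COGS = $730.98 + $2,372.44 + $2,273.40 + $3,263.98 = $8,640.80
Ending inventory (cost pool remaining) = $7,111.20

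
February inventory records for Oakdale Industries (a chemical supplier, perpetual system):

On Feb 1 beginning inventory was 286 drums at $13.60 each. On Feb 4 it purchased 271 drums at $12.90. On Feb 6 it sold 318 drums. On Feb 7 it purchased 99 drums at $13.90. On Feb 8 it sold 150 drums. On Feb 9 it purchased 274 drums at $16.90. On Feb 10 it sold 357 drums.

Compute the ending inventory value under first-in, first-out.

Feb 6, 318 sold [FIFO — oldest first]: 286 @ $13.60 + 32 @ $12.90 = $4,302.40
Feb 8, 150 sold [FIFO — oldest first]: 150 @ $12.90 = $1,935.00
Feb 10, 357 sold [FIFO — oldest first]: 89 @ $12.90 + 99 @ $13.90 + 169 @ $16.90 = $5,380.30
Total COGS = $4,302.40 + $1,935.00 + $5,380.30 = $11,617.70
Ending inventory: 105 @ $16.90 = $1,774.50
Check: goods available $13,392.20 = COGS $11,617.70 + ending $1,774.50

Ending inventory = $1,774.50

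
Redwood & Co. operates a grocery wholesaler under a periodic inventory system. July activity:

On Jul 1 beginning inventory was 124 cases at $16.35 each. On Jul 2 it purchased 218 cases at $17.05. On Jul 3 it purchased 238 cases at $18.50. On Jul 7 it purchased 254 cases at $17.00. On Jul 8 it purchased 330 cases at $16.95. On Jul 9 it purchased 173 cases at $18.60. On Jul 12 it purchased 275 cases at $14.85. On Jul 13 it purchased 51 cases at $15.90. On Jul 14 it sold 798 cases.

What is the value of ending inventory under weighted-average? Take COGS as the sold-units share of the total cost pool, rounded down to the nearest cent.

Ending inventory = $14,653.12

Jul 14, sell 798: 798/1663 × $28,171.25 → $13,518.13
Ending inventory (cost pool remaining) = $14,653.12
Check: goods available $28,171.25 = COGS $13,518.13 + ending $14,653.12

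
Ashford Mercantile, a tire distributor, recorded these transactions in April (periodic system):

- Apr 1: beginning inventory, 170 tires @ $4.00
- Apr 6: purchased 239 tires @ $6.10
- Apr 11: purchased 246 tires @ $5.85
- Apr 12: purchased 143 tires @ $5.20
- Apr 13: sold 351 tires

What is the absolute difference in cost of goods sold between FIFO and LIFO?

FIFO COGS: 170 @ $4.00 + 181 @ $6.10 = $1,784.10
LIFO COGS: 143 @ $5.20 + 208 @ $5.85 = $1,960.40
Difference = |$1,784.10 − $1,960.40| = $176.30

$176.30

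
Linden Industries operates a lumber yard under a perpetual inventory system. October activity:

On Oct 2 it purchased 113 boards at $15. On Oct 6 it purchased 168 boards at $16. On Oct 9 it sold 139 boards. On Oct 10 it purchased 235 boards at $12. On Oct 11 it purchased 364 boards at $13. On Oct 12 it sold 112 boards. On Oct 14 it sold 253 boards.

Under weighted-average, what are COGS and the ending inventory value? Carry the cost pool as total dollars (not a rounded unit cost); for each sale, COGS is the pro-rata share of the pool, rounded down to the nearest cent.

COGS = $6,979.05; ending inventory = $4,955.95

After Oct 2: 113 on hand, pool $1,695.00 (≈ $15.0000 each)
After Oct 6: 281 on hand, pool $4,383.00 (≈ $15.5979 each)
Oct 9, sell 139: 139/281 × $4,383.00 → $2,168.10
After Oct 10: 377 on hand, pool $5,034.90 (≈ $13.3552 each)
After Oct 11: 741 on hand, pool $9,766.90 (≈ $13.1807 each)
Oct 12, sell 112: 112/741 × $9,766.90 → $1,476.23
Oct 14, sell 253: 253/629 × $8,290.67 → $3,334.72
Total COGS = $2,168.10 + $1,476.23 + $3,334.72 = $6,979.05
Ending inventory (cost pool remaining) = $4,955.95
Check: goods available $11,935.00 = COGS $6,979.05 + ending $4,955.95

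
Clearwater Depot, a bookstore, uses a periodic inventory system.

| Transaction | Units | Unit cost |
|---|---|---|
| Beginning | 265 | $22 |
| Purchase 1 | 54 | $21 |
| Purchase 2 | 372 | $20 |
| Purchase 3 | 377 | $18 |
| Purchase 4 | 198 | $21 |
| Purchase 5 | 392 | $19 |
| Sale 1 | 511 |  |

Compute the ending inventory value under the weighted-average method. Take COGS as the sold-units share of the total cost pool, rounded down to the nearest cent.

Sale 1, sell 511: 511/1658 × $32,796.00 → $10,107.81
Ending inventory (cost pool remaining) = $22,688.19

Ending inventory = $22,688.19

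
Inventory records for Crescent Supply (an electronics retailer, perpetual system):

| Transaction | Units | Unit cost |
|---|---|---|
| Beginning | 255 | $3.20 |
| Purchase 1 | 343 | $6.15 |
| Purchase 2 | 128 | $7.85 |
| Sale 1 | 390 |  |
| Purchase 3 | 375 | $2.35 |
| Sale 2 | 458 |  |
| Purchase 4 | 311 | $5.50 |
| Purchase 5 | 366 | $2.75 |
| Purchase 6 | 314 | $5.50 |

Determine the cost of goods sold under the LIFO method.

COGS = $4,001.90

Sale 1 (390) [LIFO — newest first]: 128 @ $7.85 + 262 @ $6.15 = $2,616.10
Sale 2 (458) [LIFO — newest first]: 375 @ $2.35 + 81 @ $6.15 + 2 @ $3.20 = $1,385.80
Total COGS = $2,616.10 + $1,385.80 = $4,001.90
Ending inventory: 253 @ $3.20 + 311 @ $5.50 + 366 @ $2.75 + 314 @ $5.50 = $5,253.60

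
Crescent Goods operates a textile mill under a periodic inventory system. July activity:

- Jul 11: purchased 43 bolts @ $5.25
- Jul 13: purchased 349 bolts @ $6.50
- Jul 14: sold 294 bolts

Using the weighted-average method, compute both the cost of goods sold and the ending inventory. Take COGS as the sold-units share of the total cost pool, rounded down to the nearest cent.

COGS = $1,870.68; ending inventory = $623.57

Jul 14, sell 294: 294/392 × $2,494.25 → $1,870.68
Ending inventory (cost pool remaining) = $623.57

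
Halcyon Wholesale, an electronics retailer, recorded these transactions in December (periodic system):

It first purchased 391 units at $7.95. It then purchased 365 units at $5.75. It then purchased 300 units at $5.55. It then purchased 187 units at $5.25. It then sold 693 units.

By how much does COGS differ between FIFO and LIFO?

FIFO COGS: 391 @ $7.95 + 302 @ $5.75 = $4,844.95
LIFO COGS: 187 @ $5.25 + 300 @ $5.55 + 206 @ $5.75 = $3,831.25
Difference = |$4,844.95 − $3,831.25| = $1,013.70

$1,013.70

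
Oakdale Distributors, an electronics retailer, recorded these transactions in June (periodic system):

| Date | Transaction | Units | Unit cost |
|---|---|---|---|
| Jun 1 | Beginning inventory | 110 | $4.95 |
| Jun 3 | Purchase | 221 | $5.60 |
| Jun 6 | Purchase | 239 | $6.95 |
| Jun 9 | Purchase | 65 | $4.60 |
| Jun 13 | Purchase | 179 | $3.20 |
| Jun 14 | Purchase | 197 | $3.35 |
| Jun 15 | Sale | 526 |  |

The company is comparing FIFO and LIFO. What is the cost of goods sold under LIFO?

FIFO COGS: 110 @ $4.95 + 221 @ $5.60 + 195 @ $6.95 = $3,137.35
LIFO COGS: 197 @ $3.35 + 179 @ $3.20 + 65 @ $4.60 + 85 @ $6.95 = $2,122.50

COGS = $2,122.50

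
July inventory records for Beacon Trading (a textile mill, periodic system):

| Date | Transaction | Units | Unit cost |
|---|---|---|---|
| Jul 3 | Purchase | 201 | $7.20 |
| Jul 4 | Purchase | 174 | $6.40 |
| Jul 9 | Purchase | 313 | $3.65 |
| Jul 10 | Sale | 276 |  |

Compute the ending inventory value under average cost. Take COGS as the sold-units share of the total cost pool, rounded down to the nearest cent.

Jul 10, sell 276: 276/688 × $3,703.25 → $1,485.60
Ending inventory (cost pool remaining) = $2,217.65
Check: goods available $3,703.25 = COGS $1,485.60 + ending $2,217.65

Ending inventory = $2,217.65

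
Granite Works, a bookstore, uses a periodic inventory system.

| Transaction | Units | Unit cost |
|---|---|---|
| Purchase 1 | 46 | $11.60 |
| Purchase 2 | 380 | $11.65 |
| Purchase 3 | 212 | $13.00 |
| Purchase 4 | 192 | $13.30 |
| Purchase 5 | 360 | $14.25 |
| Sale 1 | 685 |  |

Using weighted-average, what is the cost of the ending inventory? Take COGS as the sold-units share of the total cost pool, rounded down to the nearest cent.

Sale 1, sell 685: 685/1190 × $15,400.20 → $8,864.82
Ending inventory (cost pool remaining) = $6,535.38

Ending inventory = $6,535.38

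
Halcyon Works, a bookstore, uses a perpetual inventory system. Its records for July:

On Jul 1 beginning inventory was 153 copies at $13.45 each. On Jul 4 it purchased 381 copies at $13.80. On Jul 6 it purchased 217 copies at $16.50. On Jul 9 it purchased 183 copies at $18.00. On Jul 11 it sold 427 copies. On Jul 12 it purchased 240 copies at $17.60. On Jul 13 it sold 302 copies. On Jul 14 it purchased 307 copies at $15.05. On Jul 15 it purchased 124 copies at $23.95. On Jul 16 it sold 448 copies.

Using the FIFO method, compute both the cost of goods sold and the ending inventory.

Jul 11, 427 sold [FIFO — oldest first]: 153 @ $13.45 + 274 @ $13.80 = $5,839.05
Jul 13, 302 sold [FIFO — oldest first]: 107 @ $13.80 + 195 @ $16.50 = $4,694.10
Jul 16, 448 sold [FIFO — oldest first]: 22 @ $16.50 + 183 @ $18.00 + 240 @ $17.60 + 3 @ $15.05 = $7,926.15
Total COGS = $5,839.05 + $4,694.10 + $7,926.15 = $18,459.30
Ending inventory: 304 @ $15.05 + 124 @ $23.95 = $7,545.00

COGS = $18,459.30; ending inventory = $7,545.00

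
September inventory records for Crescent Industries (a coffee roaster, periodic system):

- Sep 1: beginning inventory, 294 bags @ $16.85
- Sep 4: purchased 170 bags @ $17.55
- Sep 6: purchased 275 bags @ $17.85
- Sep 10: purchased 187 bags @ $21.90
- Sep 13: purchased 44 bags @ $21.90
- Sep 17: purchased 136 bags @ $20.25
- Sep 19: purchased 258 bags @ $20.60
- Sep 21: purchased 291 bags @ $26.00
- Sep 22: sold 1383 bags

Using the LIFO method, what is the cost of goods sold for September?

COGS = $28,956.65

Sep 22, 1383 sold [LIFO — newest first]: 291 @ $26.00 + 258 @ $20.60 + 136 @ $20.25 + 44 @ $21.90 + 187 @ $21.90 + 275 @ $17.85 + 170 @ $17.55 + 22 @ $16.85 = $28,956.65
Ending inventory: 272 @ $16.85 = $4,583.20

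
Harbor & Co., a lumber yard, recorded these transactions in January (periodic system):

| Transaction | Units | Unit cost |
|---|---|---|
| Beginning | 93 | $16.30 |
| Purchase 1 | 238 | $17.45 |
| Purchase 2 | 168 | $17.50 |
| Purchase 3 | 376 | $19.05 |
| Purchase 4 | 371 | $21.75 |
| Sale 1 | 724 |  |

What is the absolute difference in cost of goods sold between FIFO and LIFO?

FIFO COGS: 93 @ $16.30 + 238 @ $17.45 + 168 @ $17.50 + 225 @ $19.05 = $12,895.25
LIFO COGS: 371 @ $21.75 + 353 @ $19.05 = $14,793.90
Difference = |$12,895.25 − $14,793.90| = $1,898.65

$1,898.65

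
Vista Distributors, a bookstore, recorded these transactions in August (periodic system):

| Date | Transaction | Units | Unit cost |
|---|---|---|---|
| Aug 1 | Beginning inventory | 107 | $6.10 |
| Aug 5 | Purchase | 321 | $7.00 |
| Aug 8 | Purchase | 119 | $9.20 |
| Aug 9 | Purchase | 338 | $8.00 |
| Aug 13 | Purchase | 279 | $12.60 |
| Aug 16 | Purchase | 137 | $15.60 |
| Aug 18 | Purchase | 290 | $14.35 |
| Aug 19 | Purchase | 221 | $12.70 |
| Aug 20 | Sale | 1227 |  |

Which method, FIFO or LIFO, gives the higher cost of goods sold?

FIFO COGS: 107 @ $6.10 + 321 @ $7.00 + 119 @ $9.20 + 338 @ $8.00 + 279 @ $12.60 + 63 @ $15.60 = $11,196.70
LIFO COGS: 221 @ $12.70 + 290 @ $14.35 + 137 @ $15.60 + 279 @ $12.60 + 300 @ $8.00 = $15,020.80

LIFO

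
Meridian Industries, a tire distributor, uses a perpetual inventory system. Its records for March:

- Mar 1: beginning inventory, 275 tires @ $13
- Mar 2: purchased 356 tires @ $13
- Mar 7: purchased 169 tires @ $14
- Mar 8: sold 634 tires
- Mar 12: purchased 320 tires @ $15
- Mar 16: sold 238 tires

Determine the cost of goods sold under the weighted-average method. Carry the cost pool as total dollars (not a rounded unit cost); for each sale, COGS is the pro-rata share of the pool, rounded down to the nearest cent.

After Mar 1: 275 on hand, pool $3,575.00 (≈ $13.0000 each)
After Mar 2: 631 on hand, pool $8,203.00 (≈ $13.0000 each)
After Mar 7: 800 on hand, pool $10,569.00 (≈ $13.2112 each)
Mar 8, sell 634: 634/800 × $10,569.00 → $8,375.93
After Mar 12: 486 on hand, pool $6,993.07 (≈ $14.3890 each)
Mar 16, sell 238: 238/486 × $6,993.07 → $3,424.58
Total COGS = $8,375.93 + $3,424.58 = $11,800.51
Ending inventory (cost pool remaining) = $3,568.49

COGS = $11,800.51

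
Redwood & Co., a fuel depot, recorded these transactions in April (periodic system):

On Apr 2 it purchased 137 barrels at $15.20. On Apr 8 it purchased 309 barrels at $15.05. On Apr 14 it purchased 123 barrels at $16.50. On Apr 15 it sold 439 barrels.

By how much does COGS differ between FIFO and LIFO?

$158.85

FIFO COGS: 137 @ $15.20 + 302 @ $15.05 = $6,627.50
LIFO COGS: 123 @ $16.50 + 309 @ $15.05 + 7 @ $15.20 = $6,786.35
Difference = |$6,627.50 − $6,786.35| = $158.85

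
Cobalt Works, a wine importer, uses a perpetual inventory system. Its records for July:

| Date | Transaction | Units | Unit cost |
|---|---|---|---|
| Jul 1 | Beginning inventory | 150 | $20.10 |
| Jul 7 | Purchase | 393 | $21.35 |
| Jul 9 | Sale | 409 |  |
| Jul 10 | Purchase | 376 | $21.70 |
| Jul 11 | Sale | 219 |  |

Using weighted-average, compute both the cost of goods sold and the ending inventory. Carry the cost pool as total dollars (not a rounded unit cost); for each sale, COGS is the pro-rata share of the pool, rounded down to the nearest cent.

After Jul 1: 150 on hand, pool $3,015.00 (≈ $20.1000 each)
After Jul 7: 543 on hand, pool $11,405.55 (≈ $21.0047 each)
Jul 9, sell 409: 409/543 × $11,405.55 → $8,590.92
After Jul 10: 510 on hand, pool $10,973.83 (≈ $21.5173 each)
Jul 11, sell 219: 219/510 × $10,973.83 → $4,712.29
Total COGS = $8,590.92 + $4,712.29 = $13,303.21
Ending inventory (cost pool remaining) = $6,261.54
Check: goods available $19,564.75 = COGS $13,303.21 + ending $6,261.54

COGS = $13,303.21; ending inventory = $6,261.54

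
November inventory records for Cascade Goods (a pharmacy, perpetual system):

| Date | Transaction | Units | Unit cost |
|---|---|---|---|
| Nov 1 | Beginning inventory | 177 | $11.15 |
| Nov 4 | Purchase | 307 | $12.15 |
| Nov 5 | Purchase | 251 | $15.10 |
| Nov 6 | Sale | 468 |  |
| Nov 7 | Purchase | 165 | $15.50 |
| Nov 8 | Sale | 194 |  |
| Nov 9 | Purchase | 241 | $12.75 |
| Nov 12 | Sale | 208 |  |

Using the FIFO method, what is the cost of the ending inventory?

Ending inventory = $3,537.75

Nov 6, 468 sold [FIFO — oldest first]: 177 @ $11.15 + 291 @ $12.15 = $5,509.20
Nov 8, 194 sold [FIFO — oldest first]: 16 @ $12.15 + 178 @ $15.10 = $2,882.20
Nov 12, 208 sold [FIFO — oldest first]: 73 @ $15.10 + 135 @ $15.50 = $3,194.80
Total COGS = $5,509.20 + $2,882.20 + $3,194.80 = $11,586.20
Ending inventory: 30 @ $15.50 + 241 @ $12.75 = $3,537.75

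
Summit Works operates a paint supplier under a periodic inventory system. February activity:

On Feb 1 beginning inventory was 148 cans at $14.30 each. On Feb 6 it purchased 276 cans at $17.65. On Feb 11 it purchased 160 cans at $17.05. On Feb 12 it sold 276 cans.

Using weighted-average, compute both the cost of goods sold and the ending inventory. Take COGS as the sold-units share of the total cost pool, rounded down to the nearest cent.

COGS = $4,591.71; ending inventory = $5,124.09

Feb 12, sell 276: 276/584 × $9,715.80 → $4,591.71
Ending inventory (cost pool remaining) = $5,124.09
Check: goods available $9,715.80 = COGS $4,591.71 + ending $5,124.09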